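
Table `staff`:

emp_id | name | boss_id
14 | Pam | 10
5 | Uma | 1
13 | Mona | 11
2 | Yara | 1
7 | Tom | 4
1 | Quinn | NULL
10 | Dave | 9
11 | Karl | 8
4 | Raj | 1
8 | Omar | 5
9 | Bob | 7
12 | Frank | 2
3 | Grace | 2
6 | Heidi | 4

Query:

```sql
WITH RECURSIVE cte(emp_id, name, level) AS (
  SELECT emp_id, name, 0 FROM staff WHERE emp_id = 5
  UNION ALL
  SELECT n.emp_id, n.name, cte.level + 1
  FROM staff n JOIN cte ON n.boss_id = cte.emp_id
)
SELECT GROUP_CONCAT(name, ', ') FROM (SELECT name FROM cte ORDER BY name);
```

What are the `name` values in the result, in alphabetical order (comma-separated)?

Karl, Mona, Omar, Uma

Base: emp_id=5 (Uma) at level 0.
Iteration 1: rows with boss_id in {5} -> Omar (id 8, level 1).
Iteration 2: rows with boss_id in {8} -> Karl (id 11, level 2).
Iteration 3: rows with boss_id in {11} -> Mona (id 13, level 3).
Iteration 4: no rows with boss_id in {13}; recursion stops.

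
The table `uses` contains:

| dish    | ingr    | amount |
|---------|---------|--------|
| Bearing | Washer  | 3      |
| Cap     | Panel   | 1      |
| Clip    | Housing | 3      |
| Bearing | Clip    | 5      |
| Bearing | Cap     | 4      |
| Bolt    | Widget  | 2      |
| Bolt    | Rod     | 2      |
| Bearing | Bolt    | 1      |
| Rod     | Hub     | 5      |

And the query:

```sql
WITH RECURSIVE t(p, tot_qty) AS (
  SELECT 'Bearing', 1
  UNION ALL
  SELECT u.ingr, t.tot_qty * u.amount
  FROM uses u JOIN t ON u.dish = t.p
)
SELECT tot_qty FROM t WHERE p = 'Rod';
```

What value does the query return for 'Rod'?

Base: (Bearing, tot_qty=1).
Iteration 1: components of {Bearing} -> Bolt = 1*1 = 1, Cap = 1*4 = 4, Clip = 1*5 = 5, Washer = 1*3 = 3.
Iteration 2: components of {Bolt,Cap,Clip,Washer} -> Housing = 5*3 = 15, Panel = 4*1 = 4, Rod = 1*2 = 2, Widget = 1*2 = 2.
Iteration 3: components of {Housing,Panel,Rod,Widget} -> Hub = 2*5 = 10.
Iteration 4: no further components; recursion stops.

2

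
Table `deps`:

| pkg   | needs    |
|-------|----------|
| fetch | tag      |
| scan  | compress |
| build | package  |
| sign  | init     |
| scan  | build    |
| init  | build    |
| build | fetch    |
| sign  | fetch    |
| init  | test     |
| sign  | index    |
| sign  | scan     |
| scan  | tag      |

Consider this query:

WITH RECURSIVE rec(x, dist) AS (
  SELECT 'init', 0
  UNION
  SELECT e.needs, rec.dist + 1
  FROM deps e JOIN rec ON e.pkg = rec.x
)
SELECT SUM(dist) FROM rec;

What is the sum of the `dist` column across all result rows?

Base: (init, dist=0).
Iteration 1: edges from {init} -> (build, dist=1), (test, dist=1).
Iteration 2: edges from {build,test} -> (fetch, dist=2), (package, dist=2).
Iteration 3: edges from {fetch,package} -> (tag, dist=3).
Iteration 4: no outgoing edges from {tag}; recursion stops.
SUM(dist) = 0 + 1 + 1 + 2 + 2 + 3 = 9.

9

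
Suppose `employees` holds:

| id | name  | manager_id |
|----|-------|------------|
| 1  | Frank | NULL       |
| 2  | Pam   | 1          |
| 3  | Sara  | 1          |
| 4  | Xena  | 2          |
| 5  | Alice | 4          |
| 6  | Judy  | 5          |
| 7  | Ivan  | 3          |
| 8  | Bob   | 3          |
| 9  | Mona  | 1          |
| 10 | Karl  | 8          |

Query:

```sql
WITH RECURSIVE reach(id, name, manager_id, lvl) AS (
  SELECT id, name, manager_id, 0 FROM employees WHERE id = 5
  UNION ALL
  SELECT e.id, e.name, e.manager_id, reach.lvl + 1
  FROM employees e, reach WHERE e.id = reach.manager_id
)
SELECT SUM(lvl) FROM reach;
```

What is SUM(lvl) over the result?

6

Base: id=5 (Alice), manager_id=4, lvl 0.
Iteration 1: join on id=4 -> Xena (id 4, manager_id=2, lvl 1).
Iteration 2: join on id=2 -> Pam (id 2, manager_id=1, lvl 2).
Iteration 3: join on id=1 -> Frank (id 1, manager_id=NULL, lvl 3).
Iteration 4: manager_id is NULL; no match; recursion stops.
SUM(lvl) = 0 + 1 + 2 + 3 = 6.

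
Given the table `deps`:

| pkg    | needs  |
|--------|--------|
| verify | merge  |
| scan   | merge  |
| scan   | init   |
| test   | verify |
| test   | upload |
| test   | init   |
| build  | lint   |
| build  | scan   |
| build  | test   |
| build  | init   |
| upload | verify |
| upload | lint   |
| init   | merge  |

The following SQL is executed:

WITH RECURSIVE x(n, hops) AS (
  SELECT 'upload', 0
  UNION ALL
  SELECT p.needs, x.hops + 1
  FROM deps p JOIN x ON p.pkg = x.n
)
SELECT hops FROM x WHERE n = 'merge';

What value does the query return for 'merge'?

Base: (upload, hops=0).
Iteration 1: edges from {upload} -> (lint, hops=1), (verify, hops=1).
Iteration 2: edges from {lint,verify} -> (merge, hops=2).
Iteration 3: no outgoing edges from {merge}; recursion stops.

2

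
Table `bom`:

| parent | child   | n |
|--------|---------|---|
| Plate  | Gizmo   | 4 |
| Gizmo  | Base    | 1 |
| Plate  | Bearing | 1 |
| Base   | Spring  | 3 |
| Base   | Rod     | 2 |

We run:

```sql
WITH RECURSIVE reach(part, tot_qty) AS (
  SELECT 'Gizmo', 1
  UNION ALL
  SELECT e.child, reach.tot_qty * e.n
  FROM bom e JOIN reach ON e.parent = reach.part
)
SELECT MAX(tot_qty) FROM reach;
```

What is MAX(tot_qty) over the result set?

3

Base: (Gizmo, tot_qty=1).
Iteration 1: components of {Gizmo} -> Base = 1*1 = 1.
Iteration 2: components of {Base} -> Rod = 1*2 = 2, Spring = 1*3 = 3.
Iteration 3: no further components; recursion stops.
tot_qty values: 1, 1, 3, 2; the maximum is 3.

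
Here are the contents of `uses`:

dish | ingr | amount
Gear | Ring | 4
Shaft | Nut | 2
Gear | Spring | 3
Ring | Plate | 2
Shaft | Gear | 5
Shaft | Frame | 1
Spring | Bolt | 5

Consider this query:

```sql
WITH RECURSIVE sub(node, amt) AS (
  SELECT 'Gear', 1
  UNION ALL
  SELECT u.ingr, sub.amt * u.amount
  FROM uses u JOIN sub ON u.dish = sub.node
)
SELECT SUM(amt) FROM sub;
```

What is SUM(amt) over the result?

31

Base: (Gear, amt=1).
Iteration 1: components of {Gear} -> Ring = 1*4 = 4, Spring = 1*3 = 3.
Iteration 2: components of {Ring,Spring} -> Bolt = 3*5 = 15, Plate = 4*2 = 8.
Iteration 3: no further components; recursion stops.
SUM(amt) = 1 + 3 + 4 + 15 + 8 = 31.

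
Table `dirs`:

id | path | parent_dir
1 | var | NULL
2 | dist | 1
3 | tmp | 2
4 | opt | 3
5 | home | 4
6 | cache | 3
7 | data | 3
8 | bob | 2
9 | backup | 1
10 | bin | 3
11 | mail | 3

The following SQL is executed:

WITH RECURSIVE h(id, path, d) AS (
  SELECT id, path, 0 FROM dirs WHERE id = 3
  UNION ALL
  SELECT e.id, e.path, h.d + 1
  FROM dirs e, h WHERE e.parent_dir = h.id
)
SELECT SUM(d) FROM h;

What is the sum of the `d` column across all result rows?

7

Base: id=3 (tmp) at d 0.
Iteration 1: rows with parent_dir in {3} -> opt (id 4, d 1), cache (id 6, d 1), data (id 7, d 1), bin (id 10, d 1), mail (id 11, d 1).
Iteration 2: rows with parent_dir in {4,6,7,10,11} -> home (id 5, d 2).
Iteration 3: no rows with parent_dir in {5}; recursion stops.
SUM(d) = 0 + 1 + 1 + 1 + 1 + 1 + 2 = 7.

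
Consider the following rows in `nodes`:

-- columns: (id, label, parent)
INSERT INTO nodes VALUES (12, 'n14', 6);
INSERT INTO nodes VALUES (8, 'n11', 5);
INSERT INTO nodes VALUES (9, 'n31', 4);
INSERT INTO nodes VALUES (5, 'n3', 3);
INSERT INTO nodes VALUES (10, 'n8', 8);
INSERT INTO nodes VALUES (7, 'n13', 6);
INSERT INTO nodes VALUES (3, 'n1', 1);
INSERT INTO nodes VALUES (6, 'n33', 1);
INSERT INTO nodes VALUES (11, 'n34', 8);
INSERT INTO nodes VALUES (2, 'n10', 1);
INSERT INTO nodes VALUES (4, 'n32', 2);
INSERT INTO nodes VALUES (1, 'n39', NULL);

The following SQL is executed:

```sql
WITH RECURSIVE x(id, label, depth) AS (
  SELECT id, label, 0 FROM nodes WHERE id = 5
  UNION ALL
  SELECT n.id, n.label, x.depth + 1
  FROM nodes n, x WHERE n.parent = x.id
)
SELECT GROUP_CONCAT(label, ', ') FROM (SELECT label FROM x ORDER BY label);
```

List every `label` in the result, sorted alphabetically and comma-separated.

n11, n3, n34, n8

Base: id=5 (n3) at depth 0.
Iteration 1: rows with parent in {5} -> n11 (id 8, depth 1).
Iteration 2: rows with parent in {8} -> n8 (id 10, depth 2), n34 (id 11, depth 2).
Iteration 3: no rows with parent in {10,11}; recursion stops.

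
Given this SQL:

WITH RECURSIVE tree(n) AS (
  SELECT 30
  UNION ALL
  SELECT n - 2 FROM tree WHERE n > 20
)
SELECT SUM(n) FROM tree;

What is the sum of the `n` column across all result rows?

150

Base: n=30.
Iteration 1: 30 > 20 holds -> n = 30 - 2 = 28.
Iteration 2: 28 > 20 holds -> n = 28 - 2 = 26.
Iteration 3: 26 > 20 holds -> n = 26 - 2 = 24.
Iteration 4: 24 > 20 holds -> n = 24 - 2 = 22.
Iteration 5: 22 > 20 holds -> n = 22 - 2 = 20.
Iteration 6: 20 > 20 fails; recursion stops.
SUM(n) = 30 + 28 + 26 + 24 + 22 + 20 = 150.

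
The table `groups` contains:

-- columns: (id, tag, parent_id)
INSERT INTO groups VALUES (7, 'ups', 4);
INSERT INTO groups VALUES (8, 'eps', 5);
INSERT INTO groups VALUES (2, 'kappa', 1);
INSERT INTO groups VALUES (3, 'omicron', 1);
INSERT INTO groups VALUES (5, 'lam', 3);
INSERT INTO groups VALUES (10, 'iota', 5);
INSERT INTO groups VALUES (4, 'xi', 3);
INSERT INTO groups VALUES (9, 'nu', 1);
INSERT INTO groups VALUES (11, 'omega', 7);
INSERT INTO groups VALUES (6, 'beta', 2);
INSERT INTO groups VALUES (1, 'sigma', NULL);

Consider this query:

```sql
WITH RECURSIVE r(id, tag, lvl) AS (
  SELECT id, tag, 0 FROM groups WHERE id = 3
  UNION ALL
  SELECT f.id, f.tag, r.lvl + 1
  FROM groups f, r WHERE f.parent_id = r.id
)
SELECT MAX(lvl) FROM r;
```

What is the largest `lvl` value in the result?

3

Base: id=3 (omicron) at lvl 0.
Iteration 1: rows with parent_id in {3} -> xi (id 4, lvl 1), lam (id 5, lvl 1).
Iteration 2: rows with parent_id in {4,5} -> ups (id 7, lvl 2), eps (id 8, lvl 2), iota (id 10, lvl 2).
Iteration 3: rows with parent_id in {7,8,10} -> omega (id 11, lvl 3).
Iteration 4: no rows with parent_id in {11}; recursion stops.
lvl values: 0, 1, 1, 2, 2, 2, 3; the maximum is 3.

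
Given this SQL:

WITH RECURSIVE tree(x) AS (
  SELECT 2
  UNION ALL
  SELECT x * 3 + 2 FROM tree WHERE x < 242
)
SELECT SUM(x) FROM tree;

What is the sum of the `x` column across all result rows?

358

Base: x=2.
Iteration 1: 2 < 242 holds -> x = 2 * 3 + 2 = 8.
Iteration 2: 8 < 242 holds -> x = 8 * 3 + 2 = 26.
Iteration 3: 26 < 242 holds -> x = 26 * 3 + 2 = 80.
Iteration 4: 80 < 242 holds -> x = 80 * 3 + 2 = 242.
Iteration 5: 242 < 242 fails; recursion stops.
SUM(x) = 2 + 8 + 26 + 80 + 242 = 358.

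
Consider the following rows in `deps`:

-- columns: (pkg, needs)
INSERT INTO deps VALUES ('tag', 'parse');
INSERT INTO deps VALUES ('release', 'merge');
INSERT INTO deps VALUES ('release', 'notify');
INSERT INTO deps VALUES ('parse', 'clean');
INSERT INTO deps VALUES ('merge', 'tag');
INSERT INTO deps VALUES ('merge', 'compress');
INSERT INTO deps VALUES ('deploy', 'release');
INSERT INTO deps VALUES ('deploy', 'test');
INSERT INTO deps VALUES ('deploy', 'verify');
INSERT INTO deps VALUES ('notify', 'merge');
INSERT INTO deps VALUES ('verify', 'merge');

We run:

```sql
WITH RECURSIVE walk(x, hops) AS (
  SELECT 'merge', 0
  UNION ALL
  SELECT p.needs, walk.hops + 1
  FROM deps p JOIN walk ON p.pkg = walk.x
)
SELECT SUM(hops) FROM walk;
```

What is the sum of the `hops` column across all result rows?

7

Base: (merge, hops=0).
Iteration 1: edges from {merge} -> (compress, hops=1), (tag, hops=1).
Iteration 2: edges from {compress,tag} -> (parse, hops=2).
Iteration 3: edges from {parse} -> (clean, hops=3).
Iteration 4: no outgoing edges from {clean}; recursion stops.
SUM(hops) = 0 + 1 + 1 + 2 + 3 = 7.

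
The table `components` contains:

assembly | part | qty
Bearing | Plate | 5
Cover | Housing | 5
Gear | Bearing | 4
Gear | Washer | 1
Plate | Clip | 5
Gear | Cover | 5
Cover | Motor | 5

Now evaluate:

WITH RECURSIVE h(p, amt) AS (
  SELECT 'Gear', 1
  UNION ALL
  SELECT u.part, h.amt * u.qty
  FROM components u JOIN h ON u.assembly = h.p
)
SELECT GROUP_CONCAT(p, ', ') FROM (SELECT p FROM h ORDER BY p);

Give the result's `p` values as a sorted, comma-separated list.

Bearing, Clip, Cover, Gear, Housing, Motor, Plate, Washer

Base: (Gear, amt=1).
Iteration 1: components of {Gear} -> Bearing = 1*4 = 4, Cover = 1*5 = 5, Washer = 1*1 = 1.
Iteration 2: components of {Bearing,Cover,Washer} -> Housing = 5*5 = 25, Motor = 5*5 = 25, Plate = 4*5 = 20.
Iteration 3: components of {Housing,Motor,Plate} -> Clip = 20*5 = 100.
Iteration 4: no further components; recursion stops.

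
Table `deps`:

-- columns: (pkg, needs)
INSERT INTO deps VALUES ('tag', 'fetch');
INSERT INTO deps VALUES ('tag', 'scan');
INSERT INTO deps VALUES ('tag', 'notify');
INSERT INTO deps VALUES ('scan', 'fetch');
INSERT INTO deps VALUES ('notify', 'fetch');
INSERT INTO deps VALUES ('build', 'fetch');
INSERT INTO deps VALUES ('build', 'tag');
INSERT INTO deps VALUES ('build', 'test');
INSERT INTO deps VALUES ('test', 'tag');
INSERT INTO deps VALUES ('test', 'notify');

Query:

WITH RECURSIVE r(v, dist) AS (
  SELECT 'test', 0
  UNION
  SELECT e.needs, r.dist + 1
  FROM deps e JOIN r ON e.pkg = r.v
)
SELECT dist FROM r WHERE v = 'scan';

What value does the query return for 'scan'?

Base: (test, dist=0).
Iteration 1: edges from {test} -> (notify, dist=1), (tag, dist=1).
Iteration 2: edges from {notify,tag} -> (fetch, dist=2), (notify, dist=2), (scan, dist=2). [UNION drops 1 duplicate row(s)]
Iteration 3: edges from {fetch,notify,scan} -> (fetch, dist=3). [UNION drops 1 duplicate row(s)]
Iteration 4: no outgoing edges from {fetch}; recursion stops.

2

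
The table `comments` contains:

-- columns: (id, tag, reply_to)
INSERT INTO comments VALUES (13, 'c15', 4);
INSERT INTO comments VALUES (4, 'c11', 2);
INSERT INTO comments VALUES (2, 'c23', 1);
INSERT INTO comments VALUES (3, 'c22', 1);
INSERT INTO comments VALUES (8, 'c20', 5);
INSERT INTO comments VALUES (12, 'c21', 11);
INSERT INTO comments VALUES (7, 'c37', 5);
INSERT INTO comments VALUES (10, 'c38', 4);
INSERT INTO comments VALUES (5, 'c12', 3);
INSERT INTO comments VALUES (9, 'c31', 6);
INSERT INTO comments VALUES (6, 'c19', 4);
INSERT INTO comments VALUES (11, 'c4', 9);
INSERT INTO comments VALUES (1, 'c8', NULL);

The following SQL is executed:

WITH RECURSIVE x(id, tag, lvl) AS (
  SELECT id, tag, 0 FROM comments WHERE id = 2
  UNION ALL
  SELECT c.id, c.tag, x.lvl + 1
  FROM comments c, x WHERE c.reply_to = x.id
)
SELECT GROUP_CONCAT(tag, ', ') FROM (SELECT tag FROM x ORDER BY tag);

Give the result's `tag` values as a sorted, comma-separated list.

Base: id=2 (c23) at lvl 0.
Iteration 1: rows with reply_to in {2} -> c11 (id 4, lvl 1).
Iteration 2: rows with reply_to in {4} -> c19 (id 6, lvl 2), c38 (id 10, lvl 2), c15 (id 13, lvl 2).
Iteration 3: rows with reply_to in {6,10,13} -> c31 (id 9, lvl 3).
Iteration 4: rows with reply_to in {9} -> c4 (id 11, lvl 4).
Iteration 5: rows with reply_to in {11} -> c21 (id 12, lvl 5).
Iteration 6: no rows with reply_to in {12}; recursion stops.

c11, c15, c19, c21, c23, c31, c38, c4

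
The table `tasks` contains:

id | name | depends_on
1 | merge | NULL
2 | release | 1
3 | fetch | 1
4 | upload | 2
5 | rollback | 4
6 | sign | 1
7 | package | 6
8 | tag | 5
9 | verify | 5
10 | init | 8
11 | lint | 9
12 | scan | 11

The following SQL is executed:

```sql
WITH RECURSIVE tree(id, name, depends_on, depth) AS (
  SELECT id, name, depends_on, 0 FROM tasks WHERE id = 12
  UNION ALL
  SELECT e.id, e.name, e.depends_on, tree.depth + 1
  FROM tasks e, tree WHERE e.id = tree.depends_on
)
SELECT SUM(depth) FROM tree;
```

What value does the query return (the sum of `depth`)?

21

Base: id=12 (scan), depends_on=11, depth 0.
Iteration 1: join on id=11 -> lint (id 11, depends_on=9, depth 1).
Iteration 2: join on id=9 -> verify (id 9, depends_on=5, depth 2).
Iteration 3: join on id=5 -> rollback (id 5, depends_on=4, depth 3).
Iteration 4: join on id=4 -> upload (id 4, depends_on=2, depth 4).
Iteration 5: join on id=2 -> release (id 2, depends_on=1, depth 5).
Iteration 6: join on id=1 -> merge (id 1, depends_on=NULL, depth 6).
Iteration 7: depends_on is NULL; no match; recursion stops.
SUM(depth) = 0 + 1 + 2 + 3 + 4 + 5 + 6 = 21.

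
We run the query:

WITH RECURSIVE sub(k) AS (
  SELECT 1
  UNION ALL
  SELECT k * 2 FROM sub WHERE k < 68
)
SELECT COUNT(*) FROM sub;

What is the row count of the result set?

Base: k=1.
Iteration 1: 1 < 68 holds -> k = 1 * 2 = 2.
Iteration 2: 2 < 68 holds -> k = 2 * 2 = 4.
Iteration 3: 4 < 68 holds -> k = 4 * 2 = 8.
Iteration 4: 8 < 68 holds -> k = 8 * 2 = 16.
Iteration 5: 16 < 68 holds -> k = 16 * 2 = 32.
Iteration 6: 32 < 68 holds -> k = 32 * 2 = 64.
Iteration 7: 64 < 68 holds -> k = 64 * 2 = 128.
Iteration 8: 128 < 68 fails; recursion stops.
Total rows emitted: 8.

8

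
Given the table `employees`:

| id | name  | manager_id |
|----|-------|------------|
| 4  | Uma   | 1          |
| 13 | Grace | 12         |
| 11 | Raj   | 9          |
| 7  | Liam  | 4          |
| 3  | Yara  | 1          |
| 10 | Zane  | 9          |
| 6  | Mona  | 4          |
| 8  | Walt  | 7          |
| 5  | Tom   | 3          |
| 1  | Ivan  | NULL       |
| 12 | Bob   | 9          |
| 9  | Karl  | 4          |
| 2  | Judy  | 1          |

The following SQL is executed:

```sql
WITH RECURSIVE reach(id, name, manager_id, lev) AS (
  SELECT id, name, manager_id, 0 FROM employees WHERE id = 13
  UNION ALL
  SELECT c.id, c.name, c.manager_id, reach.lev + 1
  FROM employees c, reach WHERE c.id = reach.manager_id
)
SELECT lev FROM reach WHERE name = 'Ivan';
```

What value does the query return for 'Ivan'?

Base: id=13 (Grace), manager_id=12, lev 0.
Iteration 1: join on id=12 -> Bob (id 12, manager_id=9, lev 1).
Iteration 2: join on id=9 -> Karl (id 9, manager_id=4, lev 2).
Iteration 3: join on id=4 -> Uma (id 4, manager_id=1, lev 3).
Iteration 4: join on id=1 -> Ivan (id 1, manager_id=NULL, lev 4).
Iteration 5: manager_id is NULL; no match; recursion stops.

4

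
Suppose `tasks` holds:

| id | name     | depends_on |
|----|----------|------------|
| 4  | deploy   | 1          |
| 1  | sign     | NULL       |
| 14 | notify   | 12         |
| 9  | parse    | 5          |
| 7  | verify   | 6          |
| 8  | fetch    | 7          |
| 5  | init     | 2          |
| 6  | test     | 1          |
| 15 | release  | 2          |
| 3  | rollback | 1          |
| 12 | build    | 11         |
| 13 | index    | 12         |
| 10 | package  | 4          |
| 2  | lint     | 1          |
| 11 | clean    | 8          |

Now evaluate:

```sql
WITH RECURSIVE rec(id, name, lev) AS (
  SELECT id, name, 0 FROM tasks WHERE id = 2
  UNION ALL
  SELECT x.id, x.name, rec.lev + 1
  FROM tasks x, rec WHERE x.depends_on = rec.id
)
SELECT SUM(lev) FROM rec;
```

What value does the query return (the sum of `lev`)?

4

Base: id=2 (lint) at lev 0.
Iteration 1: rows with depends_on in {2} -> init (id 5, lev 1), release (id 15, lev 1).
Iteration 2: rows with depends_on in {5,15} -> parse (id 9, lev 2).
Iteration 3: no rows with depends_on in {9}; recursion stops.
SUM(lev) = 0 + 1 + 1 + 2 = 4.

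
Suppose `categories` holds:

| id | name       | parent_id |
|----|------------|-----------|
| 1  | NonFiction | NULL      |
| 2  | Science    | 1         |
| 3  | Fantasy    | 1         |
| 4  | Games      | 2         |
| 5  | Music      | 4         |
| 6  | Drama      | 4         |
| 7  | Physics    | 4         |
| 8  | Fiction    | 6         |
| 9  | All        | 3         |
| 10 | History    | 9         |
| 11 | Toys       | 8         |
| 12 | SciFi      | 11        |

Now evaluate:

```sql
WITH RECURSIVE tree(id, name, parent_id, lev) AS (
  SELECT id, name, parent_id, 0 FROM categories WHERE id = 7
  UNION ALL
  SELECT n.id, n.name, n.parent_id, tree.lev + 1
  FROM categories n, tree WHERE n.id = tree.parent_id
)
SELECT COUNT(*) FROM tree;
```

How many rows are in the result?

4

Base: id=7 (Physics), parent_id=4, lev 0.
Iteration 1: join on id=4 -> Games (id 4, parent_id=2, lev 1).
Iteration 2: join on id=2 -> Science (id 2, parent_id=1, lev 2).
Iteration 3: join on id=1 -> NonFiction (id 1, parent_id=NULL, lev 3).
Iteration 4: parent_id is NULL; no match; recursion stops.
Total rows emitted: 4.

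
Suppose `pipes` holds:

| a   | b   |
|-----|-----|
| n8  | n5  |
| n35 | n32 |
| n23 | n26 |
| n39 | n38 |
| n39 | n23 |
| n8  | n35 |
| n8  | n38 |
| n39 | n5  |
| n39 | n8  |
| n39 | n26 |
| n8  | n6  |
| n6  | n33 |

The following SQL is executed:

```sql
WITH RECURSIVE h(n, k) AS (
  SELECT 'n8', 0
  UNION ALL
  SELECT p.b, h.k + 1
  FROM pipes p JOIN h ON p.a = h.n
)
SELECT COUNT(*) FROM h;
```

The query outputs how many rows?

7

Base: (n8, k=0).
Iteration 1: edges from {n8} -> (n35, k=1), (n38, k=1), (n5, k=1), (n6, k=1).
Iteration 2: edges from {n35,n38,n5,n6} -> (n32, k=2), (n33, k=2).
Iteration 3: no outgoing edges from {n32,n33}; recursion stops.
Total rows emitted: 7.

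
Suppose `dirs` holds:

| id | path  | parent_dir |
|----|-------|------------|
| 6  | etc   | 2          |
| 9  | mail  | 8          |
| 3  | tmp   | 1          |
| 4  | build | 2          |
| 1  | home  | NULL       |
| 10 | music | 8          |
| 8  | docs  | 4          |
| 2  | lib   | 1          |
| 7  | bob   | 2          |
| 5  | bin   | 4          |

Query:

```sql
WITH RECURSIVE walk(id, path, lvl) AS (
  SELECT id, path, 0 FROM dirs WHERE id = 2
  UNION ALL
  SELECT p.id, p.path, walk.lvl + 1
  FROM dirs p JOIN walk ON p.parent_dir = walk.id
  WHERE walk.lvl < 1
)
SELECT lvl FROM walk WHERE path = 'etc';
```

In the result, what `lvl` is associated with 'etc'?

1

Base: id=2 (lib) at lvl 0.
Iteration 1: rows with parent_dir in {2} -> build (id 4, lvl 1), etc (id 6, lvl 1), bob (id 7, lvl 1).
Iteration 2: lvl < 1 fails for all current rows; recursion stops.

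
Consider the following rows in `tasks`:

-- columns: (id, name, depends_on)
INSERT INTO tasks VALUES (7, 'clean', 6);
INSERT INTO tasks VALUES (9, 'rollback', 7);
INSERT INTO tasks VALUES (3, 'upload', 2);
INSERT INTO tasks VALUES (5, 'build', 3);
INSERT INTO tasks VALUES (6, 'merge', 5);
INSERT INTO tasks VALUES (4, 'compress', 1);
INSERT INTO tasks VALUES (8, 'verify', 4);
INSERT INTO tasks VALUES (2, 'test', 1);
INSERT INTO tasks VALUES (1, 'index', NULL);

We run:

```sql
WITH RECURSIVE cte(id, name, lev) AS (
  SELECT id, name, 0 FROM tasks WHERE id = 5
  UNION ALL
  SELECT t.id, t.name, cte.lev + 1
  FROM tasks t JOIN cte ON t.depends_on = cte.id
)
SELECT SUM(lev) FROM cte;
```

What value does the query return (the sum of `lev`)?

Base: id=5 (build) at lev 0.
Iteration 1: rows with depends_on in {5} -> merge (id 6, lev 1).
Iteration 2: rows with depends_on in {6} -> clean (id 7, lev 2).
Iteration 3: rows with depends_on in {7} -> rollback (id 9, lev 3).
Iteration 4: no rows with depends_on in {9}; recursion stops.
SUM(lev) = 0 + 1 + 2 + 3 = 6.

6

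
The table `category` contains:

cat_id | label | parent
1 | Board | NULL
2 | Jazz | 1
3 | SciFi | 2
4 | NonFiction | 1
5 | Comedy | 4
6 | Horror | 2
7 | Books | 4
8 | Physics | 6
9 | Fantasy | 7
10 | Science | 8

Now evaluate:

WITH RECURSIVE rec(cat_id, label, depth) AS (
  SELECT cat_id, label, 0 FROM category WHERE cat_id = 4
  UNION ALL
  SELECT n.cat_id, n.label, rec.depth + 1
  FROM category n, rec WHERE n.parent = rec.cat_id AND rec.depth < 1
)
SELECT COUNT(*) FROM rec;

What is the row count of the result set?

Base: cat_id=4 (NonFiction) at depth 0.
Iteration 1: rows with parent in {4} -> Comedy (id 5, depth 1), Books (id 7, depth 1).
Iteration 2: depth < 1 fails for all current rows; recursion stops.
Total rows emitted: 3.

3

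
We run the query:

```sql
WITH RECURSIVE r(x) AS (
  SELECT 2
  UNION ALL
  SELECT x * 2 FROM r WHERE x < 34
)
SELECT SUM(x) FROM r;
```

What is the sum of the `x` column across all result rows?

126

Base: x=2.
Iteration 1: 2 < 34 holds -> x = 2 * 2 = 4.
Iteration 2: 4 < 34 holds -> x = 4 * 2 = 8.
Iteration 3: 8 < 34 holds -> x = 8 * 2 = 16.
Iteration 4: 16 < 34 holds -> x = 16 * 2 = 32.
Iteration 5: 32 < 34 holds -> x = 32 * 2 = 64.
Iteration 6: 64 < 34 fails; recursion stops.
SUM(x) = 2 + 4 + 8 + 16 + 32 + 64 = 126.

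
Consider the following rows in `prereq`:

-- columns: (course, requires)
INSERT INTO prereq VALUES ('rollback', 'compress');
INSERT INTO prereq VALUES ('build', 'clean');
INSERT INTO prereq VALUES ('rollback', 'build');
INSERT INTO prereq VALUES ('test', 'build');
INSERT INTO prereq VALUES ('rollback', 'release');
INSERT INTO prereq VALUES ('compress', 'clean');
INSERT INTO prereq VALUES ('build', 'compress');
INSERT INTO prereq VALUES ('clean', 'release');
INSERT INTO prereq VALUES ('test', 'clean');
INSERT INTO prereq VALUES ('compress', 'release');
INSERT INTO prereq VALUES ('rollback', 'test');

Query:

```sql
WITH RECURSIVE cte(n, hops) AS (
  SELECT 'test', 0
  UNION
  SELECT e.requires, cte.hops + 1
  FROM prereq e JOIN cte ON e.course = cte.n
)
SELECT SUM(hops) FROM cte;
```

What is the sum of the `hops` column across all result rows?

18

Base: (test, hops=0).
Iteration 1: edges from {test} -> (build, hops=1), (clean, hops=1).
Iteration 2: edges from {build,clean} -> (clean, hops=2), (compress, hops=2), (release, hops=2).
Iteration 3: edges from {clean,compress,release} -> (clean, hops=3), (release, hops=3). [UNION drops 1 duplicate row(s)]
Iteration 4: edges from {clean,release} -> (release, hops=4).
Iteration 5: no outgoing edges from {release}; recursion stops.
SUM(hops) = 0 + 1 + 1 + 2 + 2 + 2 + 3 + 3 + 4 = 18.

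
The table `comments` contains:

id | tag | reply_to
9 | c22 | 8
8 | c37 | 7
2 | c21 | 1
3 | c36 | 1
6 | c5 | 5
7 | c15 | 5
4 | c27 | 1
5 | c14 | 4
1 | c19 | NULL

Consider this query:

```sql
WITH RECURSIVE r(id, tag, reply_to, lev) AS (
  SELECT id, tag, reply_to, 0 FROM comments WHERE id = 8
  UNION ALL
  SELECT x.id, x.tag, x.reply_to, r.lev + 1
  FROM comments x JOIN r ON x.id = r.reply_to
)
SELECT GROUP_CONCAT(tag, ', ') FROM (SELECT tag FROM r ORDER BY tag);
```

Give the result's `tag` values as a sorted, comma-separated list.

c14, c15, c19, c27, c37

Base: id=8 (c37), reply_to=7, lev 0.
Iteration 1: join on id=7 -> c15 (id 7, reply_to=5, lev 1).
Iteration 2: join on id=5 -> c14 (id 5, reply_to=4, lev 2).
Iteration 3: join on id=4 -> c27 (id 4, reply_to=1, lev 3).
Iteration 4: join on id=1 -> c19 (id 1, reply_to=NULL, lev 4).
Iteration 5: reply_to is NULL; no match; recursion stops.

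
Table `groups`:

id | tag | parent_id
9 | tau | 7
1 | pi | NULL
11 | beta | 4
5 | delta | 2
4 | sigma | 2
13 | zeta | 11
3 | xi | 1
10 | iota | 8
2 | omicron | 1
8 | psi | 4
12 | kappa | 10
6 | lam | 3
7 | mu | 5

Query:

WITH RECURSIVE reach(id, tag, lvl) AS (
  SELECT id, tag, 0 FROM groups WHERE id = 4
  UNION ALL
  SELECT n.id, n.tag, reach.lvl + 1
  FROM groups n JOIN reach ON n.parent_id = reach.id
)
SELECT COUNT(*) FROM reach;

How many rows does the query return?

Base: id=4 (sigma) at lvl 0.
Iteration 1: rows with parent_id in {4} -> psi (id 8, lvl 1), beta (id 11, lvl 1).
Iteration 2: rows with parent_id in {8,11} -> iota (id 10, lvl 2), zeta (id 13, lvl 2).
Iteration 3: rows with parent_id in {10,13} -> kappa (id 12, lvl 3).
Iteration 4: no rows with parent_id in {12}; recursion stops.
Total rows emitted: 6.

6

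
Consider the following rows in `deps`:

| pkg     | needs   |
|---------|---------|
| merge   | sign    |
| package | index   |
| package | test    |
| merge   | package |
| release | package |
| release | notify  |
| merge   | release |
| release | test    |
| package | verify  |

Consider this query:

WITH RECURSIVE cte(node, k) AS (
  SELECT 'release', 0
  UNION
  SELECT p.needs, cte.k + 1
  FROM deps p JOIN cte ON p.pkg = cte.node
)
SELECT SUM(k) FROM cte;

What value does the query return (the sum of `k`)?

Base: (release, k=0).
Iteration 1: edges from {release} -> (notify, k=1), (package, k=1), (test, k=1).
Iteration 2: edges from {notify,package,test} -> (index, k=2), (test, k=2), (verify, k=2).
Iteration 3: no outgoing edges from {index,test,verify}; recursion stops.
SUM(k) = 0 + 1 + 1 + 1 + 2 + 2 + 2 = 9.

9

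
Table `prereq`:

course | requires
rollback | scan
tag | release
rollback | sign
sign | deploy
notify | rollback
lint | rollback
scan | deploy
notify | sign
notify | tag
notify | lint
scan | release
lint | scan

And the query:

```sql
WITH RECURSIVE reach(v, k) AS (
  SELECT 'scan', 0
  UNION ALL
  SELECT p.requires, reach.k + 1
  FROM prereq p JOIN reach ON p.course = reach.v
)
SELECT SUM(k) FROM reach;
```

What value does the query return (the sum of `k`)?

2

Base: (scan, k=0).
Iteration 1: edges from {scan} -> (deploy, k=1), (release, k=1).
Iteration 2: no outgoing edges from {deploy,release}; recursion stops.
SUM(k) = 0 + 1 + 1 = 2.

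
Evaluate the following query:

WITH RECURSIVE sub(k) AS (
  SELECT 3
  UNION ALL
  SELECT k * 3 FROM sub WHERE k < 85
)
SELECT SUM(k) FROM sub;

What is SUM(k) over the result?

363

Base: k=3.
Iteration 1: 3 < 85 holds -> k = 3 * 3 = 9.
Iteration 2: 9 < 85 holds -> k = 9 * 3 = 27.
Iteration 3: 27 < 85 holds -> k = 27 * 3 = 81.
Iteration 4: 81 < 85 holds -> k = 81 * 3 = 243.
Iteration 5: 243 < 85 fails; recursion stops.
SUM(k) = 3 + 9 + 27 + 81 + 243 = 363.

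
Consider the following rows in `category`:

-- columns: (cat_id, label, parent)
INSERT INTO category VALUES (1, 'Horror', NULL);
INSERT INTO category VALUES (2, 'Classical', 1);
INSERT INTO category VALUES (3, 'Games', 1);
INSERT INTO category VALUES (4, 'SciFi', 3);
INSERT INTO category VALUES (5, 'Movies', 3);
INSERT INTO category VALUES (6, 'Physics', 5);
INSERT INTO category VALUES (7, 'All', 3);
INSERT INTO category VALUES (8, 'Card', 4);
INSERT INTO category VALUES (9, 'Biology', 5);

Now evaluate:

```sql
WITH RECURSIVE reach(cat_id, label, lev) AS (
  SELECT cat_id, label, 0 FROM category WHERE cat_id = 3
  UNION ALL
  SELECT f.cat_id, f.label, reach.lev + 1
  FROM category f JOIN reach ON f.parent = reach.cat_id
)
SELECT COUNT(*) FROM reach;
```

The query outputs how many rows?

Base: cat_id=3 (Games) at lev 0.
Iteration 1: rows with parent in {3} -> SciFi (id 4, lev 1), Movies (id 5, lev 1), All (id 7, lev 1).
Iteration 2: rows with parent in {4,5,7} -> Physics (id 6, lev 2), Card (id 8, lev 2), Biology (id 9, lev 2).
Iteration 3: no rows with parent in {6,8,9}; recursion stops.
Total rows emitted: 7.

7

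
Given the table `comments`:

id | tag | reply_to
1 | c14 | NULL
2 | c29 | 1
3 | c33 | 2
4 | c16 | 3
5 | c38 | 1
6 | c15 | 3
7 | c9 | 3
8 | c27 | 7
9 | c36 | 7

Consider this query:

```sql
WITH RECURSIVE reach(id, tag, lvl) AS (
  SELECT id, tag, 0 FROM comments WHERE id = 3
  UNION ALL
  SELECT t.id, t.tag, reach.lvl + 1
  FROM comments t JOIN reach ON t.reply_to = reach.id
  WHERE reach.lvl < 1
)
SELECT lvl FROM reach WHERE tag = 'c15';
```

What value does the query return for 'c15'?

Base: id=3 (c33) at lvl 0.
Iteration 1: rows with reply_to in {3} -> c16 (id 4, lvl 1), c15 (id 6, lvl 1), c9 (id 7, lvl 1).
Iteration 2: lvl < 1 fails for all current rows; recursion stops.

1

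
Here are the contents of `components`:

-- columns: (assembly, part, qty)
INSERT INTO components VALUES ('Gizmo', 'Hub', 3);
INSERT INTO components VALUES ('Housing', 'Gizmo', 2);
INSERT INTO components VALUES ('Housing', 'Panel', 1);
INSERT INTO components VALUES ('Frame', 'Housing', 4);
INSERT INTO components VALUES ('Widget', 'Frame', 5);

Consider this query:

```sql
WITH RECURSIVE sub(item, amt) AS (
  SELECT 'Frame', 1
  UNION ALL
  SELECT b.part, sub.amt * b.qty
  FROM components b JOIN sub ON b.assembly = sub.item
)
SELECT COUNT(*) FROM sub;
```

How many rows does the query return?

Base: (Frame, amt=1).
Iteration 1: components of {Frame} -> Housing = 1*4 = 4.
Iteration 2: components of {Housing} -> Gizmo = 4*2 = 8, Panel = 4*1 = 4.
Iteration 3: components of {Gizmo,Panel} -> Hub = 8*3 = 24.
Iteration 4: no further components; recursion stops.
Total rows emitted: 5.

5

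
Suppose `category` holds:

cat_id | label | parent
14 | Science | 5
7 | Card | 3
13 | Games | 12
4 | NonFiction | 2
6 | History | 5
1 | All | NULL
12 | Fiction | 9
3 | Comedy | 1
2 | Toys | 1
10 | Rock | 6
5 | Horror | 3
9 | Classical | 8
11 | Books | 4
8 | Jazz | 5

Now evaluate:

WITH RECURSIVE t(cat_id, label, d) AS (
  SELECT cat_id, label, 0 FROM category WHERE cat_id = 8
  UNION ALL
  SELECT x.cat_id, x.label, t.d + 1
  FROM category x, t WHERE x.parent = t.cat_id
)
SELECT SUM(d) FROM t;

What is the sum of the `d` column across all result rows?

6

Base: cat_id=8 (Jazz) at d 0.
Iteration 1: rows with parent in {8} -> Classical (id 9, d 1).
Iteration 2: rows with parent in {9} -> Fiction (id 12, d 2).
Iteration 3: rows with parent in {12} -> Games (id 13, d 3).
Iteration 4: no rows with parent in {13}; recursion stops.
SUM(d) = 0 + 1 + 2 + 3 = 6.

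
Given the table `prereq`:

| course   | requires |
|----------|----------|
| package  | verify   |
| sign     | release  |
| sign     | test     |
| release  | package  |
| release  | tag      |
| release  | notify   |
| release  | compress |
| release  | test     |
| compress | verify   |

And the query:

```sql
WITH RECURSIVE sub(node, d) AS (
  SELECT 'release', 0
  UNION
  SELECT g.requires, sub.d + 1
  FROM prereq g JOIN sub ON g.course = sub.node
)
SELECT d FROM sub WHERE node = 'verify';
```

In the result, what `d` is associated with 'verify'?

Base: (release, d=0).
Iteration 1: edges from {release} -> (compress, d=1), (notify, d=1), (package, d=1), (tag, d=1), (test, d=1).
Iteration 2: edges from {compress,notify,package,tag,test} -> (verify, d=2). [UNION drops 1 duplicate row(s)]
Iteration 3: no outgoing edges from {verify}; recursion stops.

2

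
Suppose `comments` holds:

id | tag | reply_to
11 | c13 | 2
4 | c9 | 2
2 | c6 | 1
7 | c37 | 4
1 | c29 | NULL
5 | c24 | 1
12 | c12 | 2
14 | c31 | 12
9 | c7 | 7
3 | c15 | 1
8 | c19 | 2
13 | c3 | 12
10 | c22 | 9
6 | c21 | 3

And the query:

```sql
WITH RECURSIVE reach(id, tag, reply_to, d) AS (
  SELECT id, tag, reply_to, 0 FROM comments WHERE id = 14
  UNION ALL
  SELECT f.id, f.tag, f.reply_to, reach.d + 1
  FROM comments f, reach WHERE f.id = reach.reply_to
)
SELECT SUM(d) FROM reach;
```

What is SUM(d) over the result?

Base: id=14 (c31), reply_to=12, d 0.
Iteration 1: join on id=12 -> c12 (id 12, reply_to=2, d 1).
Iteration 2: join on id=2 -> c6 (id 2, reply_to=1, d 2).
Iteration 3: join on id=1 -> c29 (id 1, reply_to=NULL, d 3).
Iteration 4: reply_to is NULL; no match; recursion stops.
SUM(d) = 0 + 1 + 2 + 3 = 6.

6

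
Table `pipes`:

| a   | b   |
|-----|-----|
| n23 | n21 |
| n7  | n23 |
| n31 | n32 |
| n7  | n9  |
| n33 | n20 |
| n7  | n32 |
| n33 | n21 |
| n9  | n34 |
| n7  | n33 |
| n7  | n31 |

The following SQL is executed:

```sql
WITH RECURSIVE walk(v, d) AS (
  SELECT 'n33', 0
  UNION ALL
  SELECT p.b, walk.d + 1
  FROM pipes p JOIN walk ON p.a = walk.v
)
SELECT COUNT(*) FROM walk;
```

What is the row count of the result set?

3

Base: (n33, d=0).
Iteration 1: edges from {n33} -> (n20, d=1), (n21, d=1).
Iteration 2: no outgoing edges from {n20,n21}; recursion stops.
Total rows emitted: 3.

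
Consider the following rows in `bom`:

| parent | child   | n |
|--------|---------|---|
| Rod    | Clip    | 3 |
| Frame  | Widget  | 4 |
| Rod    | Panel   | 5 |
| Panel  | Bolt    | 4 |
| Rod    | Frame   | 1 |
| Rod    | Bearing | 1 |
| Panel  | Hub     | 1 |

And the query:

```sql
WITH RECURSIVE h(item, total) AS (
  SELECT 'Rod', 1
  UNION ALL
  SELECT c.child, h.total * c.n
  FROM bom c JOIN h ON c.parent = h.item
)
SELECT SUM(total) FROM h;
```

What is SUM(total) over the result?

Base: (Rod, total=1).
Iteration 1: components of {Rod} -> Bearing = 1*1 = 1, Clip = 1*3 = 3, Frame = 1*1 = 1, Panel = 1*5 = 5.
Iteration 2: components of {Bearing,Clip,Frame,Panel} -> Bolt = 5*4 = 20, Hub = 5*1 = 5, Widget = 1*4 = 4.
Iteration 3: no further components; recursion stops.
SUM(total) = 1 + 3 + 1 + 5 + 1 + 4 + 20 + 5 = 40.

40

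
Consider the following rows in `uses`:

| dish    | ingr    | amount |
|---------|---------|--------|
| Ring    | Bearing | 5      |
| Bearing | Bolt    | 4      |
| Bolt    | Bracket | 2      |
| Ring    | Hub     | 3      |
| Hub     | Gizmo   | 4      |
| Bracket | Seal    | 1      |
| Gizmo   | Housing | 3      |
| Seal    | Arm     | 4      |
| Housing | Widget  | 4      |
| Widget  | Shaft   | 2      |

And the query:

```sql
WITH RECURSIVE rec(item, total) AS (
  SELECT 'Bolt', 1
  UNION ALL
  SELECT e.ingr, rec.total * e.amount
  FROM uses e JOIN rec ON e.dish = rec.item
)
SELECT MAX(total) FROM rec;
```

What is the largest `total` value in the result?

Base: (Bolt, total=1).
Iteration 1: components of {Bolt} -> Bracket = 1*2 = 2.
Iteration 2: components of {Bracket} -> Seal = 2*1 = 2.
Iteration 3: components of {Seal} -> Arm = 2*4 = 8.
Iteration 4: no further components; recursion stops.
total values: 1, 2, 2, 8; the maximum is 8.

8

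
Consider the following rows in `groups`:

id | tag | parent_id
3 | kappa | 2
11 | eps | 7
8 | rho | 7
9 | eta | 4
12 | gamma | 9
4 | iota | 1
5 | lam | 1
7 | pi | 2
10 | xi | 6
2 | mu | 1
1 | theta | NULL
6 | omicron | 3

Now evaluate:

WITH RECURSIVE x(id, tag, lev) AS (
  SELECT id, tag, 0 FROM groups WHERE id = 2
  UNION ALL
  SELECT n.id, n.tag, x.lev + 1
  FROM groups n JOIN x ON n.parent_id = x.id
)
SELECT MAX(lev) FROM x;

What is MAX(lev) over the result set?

Base: id=2 (mu) at lev 0.
Iteration 1: rows with parent_id in {2} -> kappa (id 3, lev 1), pi (id 7, lev 1).
Iteration 2: rows with parent_id in {3,7} -> omicron (id 6, lev 2), rho (id 8, lev 2), eps (id 11, lev 2).
Iteration 3: rows with parent_id in {6,8,11} -> xi (id 10, lev 3).
Iteration 4: no rows with parent_id in {10}; recursion stops.
lev values: 0, 1, 1, 2, 2, 2, 3; the maximum is 3.

3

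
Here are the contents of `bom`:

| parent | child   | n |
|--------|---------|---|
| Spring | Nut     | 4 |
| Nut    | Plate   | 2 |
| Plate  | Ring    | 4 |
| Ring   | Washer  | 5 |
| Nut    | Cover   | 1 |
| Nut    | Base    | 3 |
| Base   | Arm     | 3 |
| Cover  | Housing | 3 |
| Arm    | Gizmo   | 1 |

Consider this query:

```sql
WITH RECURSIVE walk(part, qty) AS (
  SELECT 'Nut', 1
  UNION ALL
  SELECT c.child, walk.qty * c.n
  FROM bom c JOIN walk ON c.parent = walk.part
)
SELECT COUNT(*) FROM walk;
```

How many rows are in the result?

9

Base: (Nut, qty=1).
Iteration 1: components of {Nut} -> Base = 1*3 = 3, Cover = 1*1 = 1, Plate = 1*2 = 2.
Iteration 2: components of {Base,Cover,Plate} -> Arm = 3*3 = 9, Housing = 1*3 = 3, Ring = 2*4 = 8.
Iteration 3: components of {Arm,Housing,Ring} -> Gizmo = 9*1 = 9, Washer = 8*5 = 40.
Iteration 4: no further components; recursion stops.
Total rows emitted: 9.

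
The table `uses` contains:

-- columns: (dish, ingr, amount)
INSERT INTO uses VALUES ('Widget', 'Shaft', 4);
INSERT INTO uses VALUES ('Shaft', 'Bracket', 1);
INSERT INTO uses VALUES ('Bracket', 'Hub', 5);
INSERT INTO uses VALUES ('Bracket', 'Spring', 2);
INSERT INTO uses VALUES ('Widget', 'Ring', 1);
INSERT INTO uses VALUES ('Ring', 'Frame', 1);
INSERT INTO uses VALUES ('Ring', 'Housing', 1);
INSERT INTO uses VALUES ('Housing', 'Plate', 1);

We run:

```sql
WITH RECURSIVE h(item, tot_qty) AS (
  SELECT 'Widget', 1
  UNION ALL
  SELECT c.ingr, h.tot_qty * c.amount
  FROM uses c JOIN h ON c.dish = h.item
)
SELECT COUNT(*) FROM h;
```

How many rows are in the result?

9

Base: (Widget, tot_qty=1).
Iteration 1: components of {Widget} -> Ring = 1*1 = 1, Shaft = 1*4 = 4.
Iteration 2: components of {Ring,Shaft} -> Bracket = 4*1 = 4, Frame = 1*1 = 1, Housing = 1*1 = 1.
Iteration 3: components of {Bracket,Frame,Housing} -> Hub = 4*5 = 20, Plate = 1*1 = 1, Spring = 4*2 = 8.
Iteration 4: no further components; recursion stops.
Total rows emitted: 9.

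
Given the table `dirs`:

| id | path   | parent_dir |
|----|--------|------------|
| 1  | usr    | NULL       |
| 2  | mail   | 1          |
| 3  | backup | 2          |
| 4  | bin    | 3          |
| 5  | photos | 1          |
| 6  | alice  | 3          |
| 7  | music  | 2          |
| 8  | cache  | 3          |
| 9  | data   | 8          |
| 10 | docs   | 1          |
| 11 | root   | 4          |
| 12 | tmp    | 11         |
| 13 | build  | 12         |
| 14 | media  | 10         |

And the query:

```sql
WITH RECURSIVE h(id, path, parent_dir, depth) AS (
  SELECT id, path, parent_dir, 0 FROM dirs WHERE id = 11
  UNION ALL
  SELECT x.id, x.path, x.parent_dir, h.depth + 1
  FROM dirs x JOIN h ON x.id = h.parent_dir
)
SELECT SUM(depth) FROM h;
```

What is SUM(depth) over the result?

10

Base: id=11 (root), parent_dir=4, depth 0.
Iteration 1: join on id=4 -> bin (id 4, parent_dir=3, depth 1).
Iteration 2: join on id=3 -> backup (id 3, parent_dir=2, depth 2).
Iteration 3: join on id=2 -> mail (id 2, parent_dir=1, depth 3).
Iteration 4: join on id=1 -> usr (id 1, parent_dir=NULL, depth 4).
Iteration 5: parent_dir is NULL; no match; recursion stops.
SUM(depth) = 0 + 1 + 2 + 3 + 4 = 10.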